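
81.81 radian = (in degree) 4687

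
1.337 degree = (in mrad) 23.34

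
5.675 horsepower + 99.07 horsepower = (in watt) 7.811e+04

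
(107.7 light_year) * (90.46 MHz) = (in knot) 1.792e+26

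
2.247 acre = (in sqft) 9.788e+04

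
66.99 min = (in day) 0.04652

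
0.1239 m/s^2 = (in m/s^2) 0.1239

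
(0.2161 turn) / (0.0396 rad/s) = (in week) 5.669e-05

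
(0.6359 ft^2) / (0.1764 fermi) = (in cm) 3.349e+16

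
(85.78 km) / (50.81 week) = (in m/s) 0.002791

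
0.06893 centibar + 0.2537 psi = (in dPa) 1.818e+04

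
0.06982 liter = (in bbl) 0.0004392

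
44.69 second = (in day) 0.0005172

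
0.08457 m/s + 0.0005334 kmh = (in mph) 0.1895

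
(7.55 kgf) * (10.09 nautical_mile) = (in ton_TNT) 0.0003307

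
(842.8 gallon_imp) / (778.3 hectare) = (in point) 0.001395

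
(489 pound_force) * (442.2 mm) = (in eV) 6.003e+21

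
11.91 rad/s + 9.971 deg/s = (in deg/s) 692.4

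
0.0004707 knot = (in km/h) 0.0008717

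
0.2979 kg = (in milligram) 2.979e+05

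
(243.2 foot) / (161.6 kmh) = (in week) 2.73e-06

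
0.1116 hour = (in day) 0.00465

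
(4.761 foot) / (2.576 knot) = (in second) 1.095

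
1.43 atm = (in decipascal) 1.449e+06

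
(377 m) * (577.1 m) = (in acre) 53.76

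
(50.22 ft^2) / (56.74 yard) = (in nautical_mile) 4.856e-05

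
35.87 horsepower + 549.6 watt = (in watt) 2.73e+04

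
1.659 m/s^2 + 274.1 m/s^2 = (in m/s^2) 275.8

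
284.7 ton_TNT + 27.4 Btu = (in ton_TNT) 284.7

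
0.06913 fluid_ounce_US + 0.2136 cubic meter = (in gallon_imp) 46.99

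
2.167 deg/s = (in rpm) 0.3612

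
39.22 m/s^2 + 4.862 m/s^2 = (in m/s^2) 44.08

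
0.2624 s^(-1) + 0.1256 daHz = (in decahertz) 0.1518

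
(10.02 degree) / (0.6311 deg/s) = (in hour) 0.00441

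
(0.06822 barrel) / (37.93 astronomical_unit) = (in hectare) 1.911e-19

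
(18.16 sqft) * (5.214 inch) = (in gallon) 59.03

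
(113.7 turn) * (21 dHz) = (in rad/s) 1500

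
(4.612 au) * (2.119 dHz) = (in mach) 4.294e+08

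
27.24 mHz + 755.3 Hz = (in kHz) 0.7553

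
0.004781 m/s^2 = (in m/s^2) 0.004781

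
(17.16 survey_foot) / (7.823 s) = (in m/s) 0.6686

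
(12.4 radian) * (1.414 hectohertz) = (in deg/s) 1.005e+05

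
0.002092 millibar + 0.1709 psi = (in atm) 0.01163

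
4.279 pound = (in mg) 1.941e+06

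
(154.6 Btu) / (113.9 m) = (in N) 1432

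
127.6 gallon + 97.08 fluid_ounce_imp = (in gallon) 128.3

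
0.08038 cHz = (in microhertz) 803.8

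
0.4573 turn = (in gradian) 182.9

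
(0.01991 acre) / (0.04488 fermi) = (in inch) 7.068e+19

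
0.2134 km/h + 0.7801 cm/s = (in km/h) 0.2415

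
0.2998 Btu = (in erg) 3.163e+09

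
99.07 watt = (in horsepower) 0.1329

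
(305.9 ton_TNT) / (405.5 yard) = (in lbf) 7.76e+08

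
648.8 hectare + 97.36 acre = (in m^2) 6.882e+06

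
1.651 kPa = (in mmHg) 12.38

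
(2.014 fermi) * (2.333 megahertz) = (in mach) 1.38e-11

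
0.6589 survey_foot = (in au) 1.342e-12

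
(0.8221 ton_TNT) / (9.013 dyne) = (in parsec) 0.001237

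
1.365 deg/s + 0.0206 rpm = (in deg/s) 1.489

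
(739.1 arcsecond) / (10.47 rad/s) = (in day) 3.961e-09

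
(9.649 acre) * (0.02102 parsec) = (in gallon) 6.691e+21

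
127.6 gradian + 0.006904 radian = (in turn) 0.3201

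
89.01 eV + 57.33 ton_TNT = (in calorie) 5.733e+10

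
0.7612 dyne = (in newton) 7.612e-06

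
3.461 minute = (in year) 6.585e-06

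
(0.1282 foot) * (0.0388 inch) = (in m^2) 3.851e-05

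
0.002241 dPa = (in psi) 3.25e-08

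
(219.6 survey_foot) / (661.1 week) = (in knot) 3.254e-07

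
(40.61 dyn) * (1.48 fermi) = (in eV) 3.751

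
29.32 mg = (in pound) 6.464e-05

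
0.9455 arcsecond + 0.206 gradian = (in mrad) 3.24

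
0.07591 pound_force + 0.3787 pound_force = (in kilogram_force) 0.2062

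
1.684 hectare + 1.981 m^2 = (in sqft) 1.813e+05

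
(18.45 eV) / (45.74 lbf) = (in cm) 1.453e-18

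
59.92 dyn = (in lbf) 0.0001347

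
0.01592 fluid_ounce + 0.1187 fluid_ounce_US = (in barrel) 2.504e-05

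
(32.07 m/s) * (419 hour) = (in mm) 4.837e+10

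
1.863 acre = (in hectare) 0.7539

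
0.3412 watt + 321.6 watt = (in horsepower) 0.4317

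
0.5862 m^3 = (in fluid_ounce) 1.982e+04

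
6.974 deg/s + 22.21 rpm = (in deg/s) 140.2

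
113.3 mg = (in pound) 0.0002498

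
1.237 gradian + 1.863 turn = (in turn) 1.866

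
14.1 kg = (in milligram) 1.41e+07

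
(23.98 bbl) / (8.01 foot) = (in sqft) 16.81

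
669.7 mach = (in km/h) 8.209e+05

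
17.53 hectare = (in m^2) 1.753e+05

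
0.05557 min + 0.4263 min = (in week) 4.78e-05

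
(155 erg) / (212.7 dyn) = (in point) 20.66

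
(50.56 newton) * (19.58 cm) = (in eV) 6.179e+19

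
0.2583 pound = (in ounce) 4.133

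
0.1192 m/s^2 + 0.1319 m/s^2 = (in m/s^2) 0.2511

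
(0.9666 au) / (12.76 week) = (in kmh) 6.745e+04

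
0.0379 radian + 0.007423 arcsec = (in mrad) 37.9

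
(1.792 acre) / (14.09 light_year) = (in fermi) 54.4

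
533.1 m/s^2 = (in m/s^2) 533.1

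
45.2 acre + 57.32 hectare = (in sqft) 8.139e+06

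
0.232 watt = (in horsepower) 0.0003111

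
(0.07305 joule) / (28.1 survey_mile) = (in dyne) 0.1615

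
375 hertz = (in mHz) 3.75e+05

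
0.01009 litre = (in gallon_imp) 0.002219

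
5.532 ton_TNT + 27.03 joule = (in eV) 1.445e+29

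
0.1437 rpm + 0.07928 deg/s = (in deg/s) 0.9415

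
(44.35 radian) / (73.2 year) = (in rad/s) 1.921e-08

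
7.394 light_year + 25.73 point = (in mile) 4.347e+13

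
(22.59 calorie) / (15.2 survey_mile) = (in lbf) 0.0008686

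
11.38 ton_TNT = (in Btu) 4.513e+07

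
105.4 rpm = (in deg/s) 632.4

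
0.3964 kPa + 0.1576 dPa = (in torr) 2.973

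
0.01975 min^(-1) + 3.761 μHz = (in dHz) 0.003329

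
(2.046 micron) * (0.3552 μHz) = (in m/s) 7.267e-13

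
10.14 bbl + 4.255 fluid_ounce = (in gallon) 425.9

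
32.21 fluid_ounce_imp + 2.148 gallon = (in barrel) 0.0569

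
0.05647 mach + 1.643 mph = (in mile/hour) 44.65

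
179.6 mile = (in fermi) 2.89e+20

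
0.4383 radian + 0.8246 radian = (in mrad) 1263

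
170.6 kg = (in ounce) 6018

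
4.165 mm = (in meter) 0.004165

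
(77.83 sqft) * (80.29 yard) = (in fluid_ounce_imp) 1.868e+07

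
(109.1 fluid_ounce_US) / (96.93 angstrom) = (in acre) 82.25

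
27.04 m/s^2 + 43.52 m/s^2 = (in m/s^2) 70.56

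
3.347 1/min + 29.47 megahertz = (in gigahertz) 0.02947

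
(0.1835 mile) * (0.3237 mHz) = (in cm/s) 9.559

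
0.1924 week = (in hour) 32.32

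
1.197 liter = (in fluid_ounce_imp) 42.13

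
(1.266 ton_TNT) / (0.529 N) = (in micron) 1.001e+16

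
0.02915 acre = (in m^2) 118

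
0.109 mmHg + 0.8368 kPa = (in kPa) 0.8513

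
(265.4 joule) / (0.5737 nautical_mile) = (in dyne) 2.498e+04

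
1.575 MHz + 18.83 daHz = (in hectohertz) 1.575e+04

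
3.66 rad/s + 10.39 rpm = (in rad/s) 4.748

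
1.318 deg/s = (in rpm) 0.2197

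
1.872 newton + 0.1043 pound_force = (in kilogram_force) 0.2382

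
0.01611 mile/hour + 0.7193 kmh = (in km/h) 0.7452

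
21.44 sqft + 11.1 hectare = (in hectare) 11.1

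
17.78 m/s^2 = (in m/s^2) 17.78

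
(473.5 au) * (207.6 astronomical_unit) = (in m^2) 2.2e+27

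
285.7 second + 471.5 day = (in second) 4.074e+07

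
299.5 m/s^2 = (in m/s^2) 299.5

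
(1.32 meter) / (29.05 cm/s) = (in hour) 0.001262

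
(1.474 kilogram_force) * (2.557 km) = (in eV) 2.307e+23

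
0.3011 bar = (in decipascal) 3.011e+05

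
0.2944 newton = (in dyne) 2.944e+04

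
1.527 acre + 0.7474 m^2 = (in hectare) 0.618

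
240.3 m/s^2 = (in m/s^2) 240.3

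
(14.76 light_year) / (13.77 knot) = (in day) 2.282e+11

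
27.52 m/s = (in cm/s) 2752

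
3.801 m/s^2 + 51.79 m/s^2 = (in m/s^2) 55.59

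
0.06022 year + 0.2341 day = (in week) 3.173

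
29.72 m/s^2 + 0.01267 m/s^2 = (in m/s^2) 29.73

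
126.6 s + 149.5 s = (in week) 0.0004565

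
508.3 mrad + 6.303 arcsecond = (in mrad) 508.3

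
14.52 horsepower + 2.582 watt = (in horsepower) 14.52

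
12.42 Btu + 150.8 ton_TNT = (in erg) 6.309e+18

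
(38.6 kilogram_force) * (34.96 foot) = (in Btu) 3.823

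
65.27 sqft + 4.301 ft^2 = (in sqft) 69.57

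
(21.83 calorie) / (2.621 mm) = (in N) 3.485e+04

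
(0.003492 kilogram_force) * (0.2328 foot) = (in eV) 1.517e+16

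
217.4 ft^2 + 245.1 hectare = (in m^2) 2.451e+06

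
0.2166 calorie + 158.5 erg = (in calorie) 0.2166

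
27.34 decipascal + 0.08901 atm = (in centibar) 9.022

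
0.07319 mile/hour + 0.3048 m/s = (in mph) 0.755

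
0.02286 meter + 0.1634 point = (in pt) 64.96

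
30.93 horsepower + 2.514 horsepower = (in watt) 2.494e+04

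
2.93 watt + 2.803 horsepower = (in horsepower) 2.807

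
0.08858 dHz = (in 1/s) 0.008858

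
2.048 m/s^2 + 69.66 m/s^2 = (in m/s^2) 71.71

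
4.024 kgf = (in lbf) 8.871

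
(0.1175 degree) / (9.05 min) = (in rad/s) 3.777e-06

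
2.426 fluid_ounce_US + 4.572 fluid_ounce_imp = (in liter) 0.2016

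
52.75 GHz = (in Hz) 5.275e+10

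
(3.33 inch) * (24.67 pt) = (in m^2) 0.0007361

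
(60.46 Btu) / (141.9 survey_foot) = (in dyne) 1.475e+08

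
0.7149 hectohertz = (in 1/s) 71.49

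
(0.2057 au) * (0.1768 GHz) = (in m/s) 5.441e+18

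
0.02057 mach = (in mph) 15.67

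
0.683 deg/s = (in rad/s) 0.01192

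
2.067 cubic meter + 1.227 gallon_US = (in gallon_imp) 455.7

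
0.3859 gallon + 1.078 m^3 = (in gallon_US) 285.2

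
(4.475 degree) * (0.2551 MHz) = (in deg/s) 1.142e+06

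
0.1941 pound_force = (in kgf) 0.08804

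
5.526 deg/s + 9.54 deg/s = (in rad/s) 0.263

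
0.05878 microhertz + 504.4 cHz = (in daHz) 0.5044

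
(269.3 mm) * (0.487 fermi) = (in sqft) 1.412e-15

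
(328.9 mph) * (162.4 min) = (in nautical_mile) 773.6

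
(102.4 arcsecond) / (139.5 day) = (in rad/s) 4.119e-11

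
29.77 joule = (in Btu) 0.02822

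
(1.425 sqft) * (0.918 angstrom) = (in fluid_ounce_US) 4.109e-07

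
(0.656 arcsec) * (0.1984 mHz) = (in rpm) 6.025e-09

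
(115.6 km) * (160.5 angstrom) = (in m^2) 0.001855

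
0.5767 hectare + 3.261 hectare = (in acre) 9.483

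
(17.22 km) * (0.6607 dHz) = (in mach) 3.341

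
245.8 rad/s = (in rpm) 2347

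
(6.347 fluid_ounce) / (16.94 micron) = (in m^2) 11.08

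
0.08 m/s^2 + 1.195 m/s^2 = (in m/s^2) 1.275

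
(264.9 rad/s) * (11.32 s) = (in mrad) 2.999e+06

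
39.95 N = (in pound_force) 8.981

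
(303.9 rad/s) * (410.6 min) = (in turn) 1.192e+06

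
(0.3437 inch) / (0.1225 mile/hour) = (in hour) 4.428e-05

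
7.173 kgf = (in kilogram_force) 7.173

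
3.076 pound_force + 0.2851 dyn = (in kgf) 1.395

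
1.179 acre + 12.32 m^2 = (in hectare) 0.4784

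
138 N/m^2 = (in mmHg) 1.035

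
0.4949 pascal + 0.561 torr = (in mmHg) 0.5647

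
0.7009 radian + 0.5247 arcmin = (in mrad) 701.1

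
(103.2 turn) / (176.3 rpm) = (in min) 0.5854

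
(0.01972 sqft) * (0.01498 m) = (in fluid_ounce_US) 0.928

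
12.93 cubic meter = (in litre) 1.293e+04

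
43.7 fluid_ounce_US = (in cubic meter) 0.001292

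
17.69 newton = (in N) 17.69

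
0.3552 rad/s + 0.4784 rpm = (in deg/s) 23.22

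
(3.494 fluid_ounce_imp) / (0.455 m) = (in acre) 5.392e-08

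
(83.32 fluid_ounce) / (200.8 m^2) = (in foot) 4.026e-05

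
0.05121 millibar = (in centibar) 0.005121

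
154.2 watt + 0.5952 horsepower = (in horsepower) 0.802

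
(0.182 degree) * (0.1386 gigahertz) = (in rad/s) 4.403e+05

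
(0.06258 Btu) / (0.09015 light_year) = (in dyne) 7.741e-09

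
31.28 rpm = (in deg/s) 187.7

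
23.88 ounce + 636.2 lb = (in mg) 2.893e+08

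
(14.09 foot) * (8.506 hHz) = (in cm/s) 3.653e+05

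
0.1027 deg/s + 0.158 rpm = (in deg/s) 1.051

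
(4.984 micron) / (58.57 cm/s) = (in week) 1.407e-11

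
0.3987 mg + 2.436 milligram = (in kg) 2.835e-06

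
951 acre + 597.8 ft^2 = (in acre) 951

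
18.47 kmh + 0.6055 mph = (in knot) 10.5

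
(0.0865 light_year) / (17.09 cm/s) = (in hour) 1.33e+12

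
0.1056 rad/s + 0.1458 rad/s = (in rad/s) 0.2514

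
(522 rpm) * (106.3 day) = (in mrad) 5.02e+11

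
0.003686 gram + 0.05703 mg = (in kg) 3.743e-06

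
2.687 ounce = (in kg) 0.07618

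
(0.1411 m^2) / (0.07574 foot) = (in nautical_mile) 0.0033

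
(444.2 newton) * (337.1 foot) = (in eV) 2.849e+23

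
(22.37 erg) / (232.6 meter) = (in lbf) 2.162e-09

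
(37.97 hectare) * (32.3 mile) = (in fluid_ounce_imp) 6.947e+14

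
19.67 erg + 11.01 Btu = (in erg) 1.162e+11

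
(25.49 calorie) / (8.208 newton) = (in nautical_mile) 0.007016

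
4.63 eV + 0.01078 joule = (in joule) 0.01078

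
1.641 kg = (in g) 1641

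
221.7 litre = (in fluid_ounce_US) 7497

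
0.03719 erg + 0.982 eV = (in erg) 0.03719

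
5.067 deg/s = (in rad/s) 0.08844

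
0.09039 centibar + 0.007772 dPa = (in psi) 0.01311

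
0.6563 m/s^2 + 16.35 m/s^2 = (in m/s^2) 17.01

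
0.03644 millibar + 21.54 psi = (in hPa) 1485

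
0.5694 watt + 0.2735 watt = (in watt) 0.8429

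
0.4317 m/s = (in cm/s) 43.17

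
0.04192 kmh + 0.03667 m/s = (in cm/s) 4.831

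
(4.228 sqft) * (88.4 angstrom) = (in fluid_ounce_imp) 0.0001222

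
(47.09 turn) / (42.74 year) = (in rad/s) 2.195e-07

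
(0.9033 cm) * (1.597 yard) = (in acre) 3.26e-06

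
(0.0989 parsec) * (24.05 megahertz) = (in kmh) 2.642e+23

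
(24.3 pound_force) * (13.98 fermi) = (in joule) 1.511e-12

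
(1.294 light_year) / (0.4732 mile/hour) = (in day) 6.698e+11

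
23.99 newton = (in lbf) 5.393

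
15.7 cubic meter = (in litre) 1.57e+04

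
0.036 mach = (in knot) 23.83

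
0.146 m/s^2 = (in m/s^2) 0.146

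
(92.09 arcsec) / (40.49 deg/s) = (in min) 1.053e-05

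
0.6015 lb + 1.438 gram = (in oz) 9.675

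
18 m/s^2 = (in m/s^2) 18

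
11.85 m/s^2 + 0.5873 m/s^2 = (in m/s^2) 12.44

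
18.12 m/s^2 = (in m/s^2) 18.12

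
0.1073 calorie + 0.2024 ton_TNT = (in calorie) 2.024e+08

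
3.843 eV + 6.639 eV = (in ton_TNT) 4.014e-28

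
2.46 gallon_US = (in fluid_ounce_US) 314.9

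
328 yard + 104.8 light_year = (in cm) 9.915e+19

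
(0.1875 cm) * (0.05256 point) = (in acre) 8.591e-12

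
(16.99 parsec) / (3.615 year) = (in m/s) 4.599e+09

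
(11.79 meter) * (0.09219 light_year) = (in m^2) 1.028e+16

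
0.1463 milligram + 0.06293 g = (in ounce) 0.002225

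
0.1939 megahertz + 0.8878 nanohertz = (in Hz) 1.939e+05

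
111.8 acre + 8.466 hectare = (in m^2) 5.371e+05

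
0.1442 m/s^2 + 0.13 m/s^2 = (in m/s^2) 0.2742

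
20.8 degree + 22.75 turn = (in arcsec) 2.956e+07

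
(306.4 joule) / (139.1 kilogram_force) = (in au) 1.501e-12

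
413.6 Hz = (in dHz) 4136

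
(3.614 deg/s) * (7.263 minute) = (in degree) 1575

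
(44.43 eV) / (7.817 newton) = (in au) 6.087e-30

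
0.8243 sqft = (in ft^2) 0.8243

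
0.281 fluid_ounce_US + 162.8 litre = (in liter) 162.8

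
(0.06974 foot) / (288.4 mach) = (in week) 3.579e-13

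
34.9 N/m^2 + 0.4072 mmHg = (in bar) 0.0008919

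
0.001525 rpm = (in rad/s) 0.0001597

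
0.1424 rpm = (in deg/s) 0.8544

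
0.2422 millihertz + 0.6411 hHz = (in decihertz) 641.1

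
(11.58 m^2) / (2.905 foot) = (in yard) 14.3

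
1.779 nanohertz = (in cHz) 1.779e-07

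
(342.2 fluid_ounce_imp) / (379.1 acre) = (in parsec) 2.054e-25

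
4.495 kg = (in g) 4495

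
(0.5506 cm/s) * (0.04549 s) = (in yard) 0.0002739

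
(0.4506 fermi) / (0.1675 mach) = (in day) 9.144e-23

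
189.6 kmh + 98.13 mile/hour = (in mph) 215.9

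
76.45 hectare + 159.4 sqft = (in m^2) 7.645e+05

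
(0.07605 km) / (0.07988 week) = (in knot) 0.00306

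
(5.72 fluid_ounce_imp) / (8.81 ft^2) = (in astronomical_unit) 1.327e-15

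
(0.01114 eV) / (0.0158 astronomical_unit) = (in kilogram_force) 7.7e-32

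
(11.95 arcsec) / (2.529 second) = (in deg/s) 0.001313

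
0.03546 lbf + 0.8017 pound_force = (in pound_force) 0.8372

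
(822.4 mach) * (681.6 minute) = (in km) 1.145e+07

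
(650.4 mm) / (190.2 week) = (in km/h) 2.035e-08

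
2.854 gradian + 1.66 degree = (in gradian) 4.698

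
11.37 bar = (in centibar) 1137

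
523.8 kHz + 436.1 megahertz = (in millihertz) 4.366e+11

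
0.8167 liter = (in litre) 0.8167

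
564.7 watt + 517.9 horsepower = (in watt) 3.868e+05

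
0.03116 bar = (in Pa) 3116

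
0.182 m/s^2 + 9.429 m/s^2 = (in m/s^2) 9.611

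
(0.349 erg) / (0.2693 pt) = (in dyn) 36.74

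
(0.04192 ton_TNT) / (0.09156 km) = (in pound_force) 4.306e+05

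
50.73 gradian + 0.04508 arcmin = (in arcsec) 1.644e+05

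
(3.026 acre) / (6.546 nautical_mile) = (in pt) 2863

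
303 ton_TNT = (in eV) 7.913e+30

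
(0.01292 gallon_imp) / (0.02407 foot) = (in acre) 1.978e-06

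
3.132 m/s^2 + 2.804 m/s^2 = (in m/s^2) 5.936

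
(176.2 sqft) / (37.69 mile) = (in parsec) 8.746e-21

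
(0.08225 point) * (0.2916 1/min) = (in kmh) 5.077e-07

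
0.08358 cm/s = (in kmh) 0.003009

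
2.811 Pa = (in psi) 0.0004077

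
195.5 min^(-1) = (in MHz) 3.258e-06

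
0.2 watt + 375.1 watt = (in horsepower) 0.5033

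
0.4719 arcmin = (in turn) 2.185e-05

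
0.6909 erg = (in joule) 6.909e-08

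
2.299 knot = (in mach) 0.003473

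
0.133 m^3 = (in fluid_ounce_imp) 4681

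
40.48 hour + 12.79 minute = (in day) 1.696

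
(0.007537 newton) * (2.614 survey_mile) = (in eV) 1.979e+20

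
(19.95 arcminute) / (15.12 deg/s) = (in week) 3.636e-08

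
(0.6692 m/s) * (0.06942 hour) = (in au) 1.118e-09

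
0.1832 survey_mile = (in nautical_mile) 0.1592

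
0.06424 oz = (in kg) 0.001821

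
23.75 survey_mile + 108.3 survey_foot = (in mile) 23.77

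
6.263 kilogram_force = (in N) 61.42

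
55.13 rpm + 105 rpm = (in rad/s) 16.77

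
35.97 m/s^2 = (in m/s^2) 35.97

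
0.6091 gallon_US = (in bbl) 0.0145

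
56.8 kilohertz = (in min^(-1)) 3.408e+06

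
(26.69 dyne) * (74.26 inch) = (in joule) 0.0005034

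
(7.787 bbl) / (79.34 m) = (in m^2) 0.0156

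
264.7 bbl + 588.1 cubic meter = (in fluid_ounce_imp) 2.218e+07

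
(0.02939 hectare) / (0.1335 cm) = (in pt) 6.24e+08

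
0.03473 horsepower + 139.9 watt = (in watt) 165.8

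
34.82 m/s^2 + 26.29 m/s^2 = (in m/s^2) 61.11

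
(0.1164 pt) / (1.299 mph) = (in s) 7.071e-05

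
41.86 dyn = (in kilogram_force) 4.269e-05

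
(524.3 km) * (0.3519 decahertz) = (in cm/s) 1.845e+08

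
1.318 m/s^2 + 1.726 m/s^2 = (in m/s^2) 3.044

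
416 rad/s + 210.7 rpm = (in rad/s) 438.1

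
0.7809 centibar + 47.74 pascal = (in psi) 0.1202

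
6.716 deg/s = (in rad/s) 0.1172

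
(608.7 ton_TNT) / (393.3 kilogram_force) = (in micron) 6.603e+14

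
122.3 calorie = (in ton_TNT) 1.223e-07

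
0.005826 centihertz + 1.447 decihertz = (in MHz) 1.448e-07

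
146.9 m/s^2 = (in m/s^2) 146.9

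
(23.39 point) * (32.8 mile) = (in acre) 0.1076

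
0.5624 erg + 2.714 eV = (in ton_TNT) 1.344e-17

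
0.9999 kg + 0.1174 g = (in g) 1000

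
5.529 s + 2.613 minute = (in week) 0.0002684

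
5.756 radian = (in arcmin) 1.979e+04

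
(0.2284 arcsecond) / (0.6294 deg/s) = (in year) 3.196e-12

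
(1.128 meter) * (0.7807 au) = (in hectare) 1.317e+07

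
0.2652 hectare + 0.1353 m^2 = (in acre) 0.6554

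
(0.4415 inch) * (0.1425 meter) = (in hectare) 1.598e-07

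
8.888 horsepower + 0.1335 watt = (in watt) 6628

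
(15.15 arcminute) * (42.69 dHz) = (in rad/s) 0.01881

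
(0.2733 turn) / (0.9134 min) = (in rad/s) 0.03133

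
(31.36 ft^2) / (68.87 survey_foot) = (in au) 9.278e-13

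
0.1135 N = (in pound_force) 0.02552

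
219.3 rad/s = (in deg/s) 1.256e+04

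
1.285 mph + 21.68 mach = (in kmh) 2.658e+04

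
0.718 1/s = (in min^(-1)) 43.08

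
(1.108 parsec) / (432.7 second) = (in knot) 1.536e+14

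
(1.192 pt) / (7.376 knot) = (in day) 1.283e-09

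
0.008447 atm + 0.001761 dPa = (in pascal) 855.9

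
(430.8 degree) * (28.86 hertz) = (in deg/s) 1.243e+04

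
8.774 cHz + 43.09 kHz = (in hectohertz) 430.9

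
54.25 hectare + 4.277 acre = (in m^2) 5.598e+05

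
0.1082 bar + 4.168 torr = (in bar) 0.1138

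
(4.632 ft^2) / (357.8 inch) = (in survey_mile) 2.942e-05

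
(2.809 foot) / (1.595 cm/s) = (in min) 0.8947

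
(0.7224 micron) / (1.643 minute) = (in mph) 1.639e-08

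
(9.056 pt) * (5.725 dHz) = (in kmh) 0.006584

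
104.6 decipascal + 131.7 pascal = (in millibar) 1.422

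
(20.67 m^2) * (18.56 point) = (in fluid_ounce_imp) 4763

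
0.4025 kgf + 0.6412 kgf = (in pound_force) 2.301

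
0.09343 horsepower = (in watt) 69.67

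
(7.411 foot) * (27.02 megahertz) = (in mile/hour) 1.365e+08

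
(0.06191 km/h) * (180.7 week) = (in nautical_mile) 1015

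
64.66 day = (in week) 9.237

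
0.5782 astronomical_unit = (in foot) 2.838e+11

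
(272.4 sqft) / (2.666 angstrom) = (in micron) 9.492e+16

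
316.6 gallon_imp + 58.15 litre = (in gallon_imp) 329.4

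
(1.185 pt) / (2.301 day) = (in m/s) 2.103e-09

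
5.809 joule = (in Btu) 0.005506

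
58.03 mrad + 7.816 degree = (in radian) 0.1944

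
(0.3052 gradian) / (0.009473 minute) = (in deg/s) 0.4833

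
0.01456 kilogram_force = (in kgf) 0.01456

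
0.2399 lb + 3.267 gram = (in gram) 112.1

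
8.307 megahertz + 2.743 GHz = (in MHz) 2751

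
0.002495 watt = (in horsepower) 3.346e-06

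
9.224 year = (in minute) 4.848e+06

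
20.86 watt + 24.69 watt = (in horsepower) 0.06108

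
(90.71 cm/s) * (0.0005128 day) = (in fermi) 4.019e+16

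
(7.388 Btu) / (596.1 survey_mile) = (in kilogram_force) 0.0008285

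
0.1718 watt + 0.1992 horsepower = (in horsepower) 0.1994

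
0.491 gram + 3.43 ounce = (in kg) 0.09773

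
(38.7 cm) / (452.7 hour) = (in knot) 4.616e-07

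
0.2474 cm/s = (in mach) 7.266e-06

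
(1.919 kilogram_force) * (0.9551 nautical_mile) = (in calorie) 7956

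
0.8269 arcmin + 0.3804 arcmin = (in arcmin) 1.207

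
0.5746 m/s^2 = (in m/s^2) 0.5746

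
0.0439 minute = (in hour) 0.0007317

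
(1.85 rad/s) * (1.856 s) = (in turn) 0.5465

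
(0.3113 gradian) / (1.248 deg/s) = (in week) 3.712e-07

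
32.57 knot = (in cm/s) 1676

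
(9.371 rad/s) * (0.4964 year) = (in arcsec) 3.026e+13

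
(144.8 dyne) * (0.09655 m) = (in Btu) 1.325e-07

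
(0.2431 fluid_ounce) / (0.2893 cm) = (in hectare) 2.485e-07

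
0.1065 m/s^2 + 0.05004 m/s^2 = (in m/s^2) 0.1565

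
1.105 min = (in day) 0.0007674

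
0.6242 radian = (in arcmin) 2146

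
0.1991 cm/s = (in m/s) 0.001991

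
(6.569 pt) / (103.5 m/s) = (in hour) 6.22e-09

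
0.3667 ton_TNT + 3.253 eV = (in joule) 1.534e+09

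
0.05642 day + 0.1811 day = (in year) 0.0006507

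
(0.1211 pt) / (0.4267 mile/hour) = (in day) 2.592e-09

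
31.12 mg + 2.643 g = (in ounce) 0.09433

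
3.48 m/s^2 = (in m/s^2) 3.48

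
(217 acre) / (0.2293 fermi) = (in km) 3.83e+18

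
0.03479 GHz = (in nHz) 3.479e+16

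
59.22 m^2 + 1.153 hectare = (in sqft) 1.247e+05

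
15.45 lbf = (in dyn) 6.873e+06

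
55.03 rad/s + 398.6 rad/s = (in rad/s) 453.6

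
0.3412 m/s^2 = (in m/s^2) 0.3412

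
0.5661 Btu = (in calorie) 142.8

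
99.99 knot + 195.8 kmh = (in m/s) 105.8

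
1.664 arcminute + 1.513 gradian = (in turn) 0.00386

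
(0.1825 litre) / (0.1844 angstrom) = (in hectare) 989.7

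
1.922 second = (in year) 6.095e-08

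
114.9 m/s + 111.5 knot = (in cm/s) 1.723e+04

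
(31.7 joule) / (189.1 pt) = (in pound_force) 106.8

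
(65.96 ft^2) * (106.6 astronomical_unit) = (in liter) 9.772e+16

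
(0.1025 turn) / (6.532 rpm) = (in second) 0.9415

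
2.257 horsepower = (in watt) 1683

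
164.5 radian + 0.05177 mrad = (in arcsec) 3.393e+07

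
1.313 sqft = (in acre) 3.014e-05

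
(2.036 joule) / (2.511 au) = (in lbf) 1.218e-12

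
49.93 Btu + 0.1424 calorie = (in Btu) 49.93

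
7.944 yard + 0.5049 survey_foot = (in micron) 7.418e+06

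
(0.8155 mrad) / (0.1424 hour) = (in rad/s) 1.591e-06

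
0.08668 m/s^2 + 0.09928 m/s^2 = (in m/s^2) 0.186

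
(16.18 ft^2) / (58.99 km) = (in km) 2.548e-08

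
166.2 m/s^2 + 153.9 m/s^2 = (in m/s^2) 320.1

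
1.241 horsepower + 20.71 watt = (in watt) 946.1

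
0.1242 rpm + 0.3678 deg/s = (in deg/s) 1.113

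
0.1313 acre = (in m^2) 531.4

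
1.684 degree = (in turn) 0.004678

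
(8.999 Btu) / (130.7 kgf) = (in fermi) 7.408e+15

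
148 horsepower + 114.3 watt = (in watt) 1.105e+05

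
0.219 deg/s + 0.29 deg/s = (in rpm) 0.08483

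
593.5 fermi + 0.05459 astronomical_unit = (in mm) 8.167e+12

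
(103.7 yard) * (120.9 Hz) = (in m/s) 1.146e+04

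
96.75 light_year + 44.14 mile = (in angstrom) 9.153e+27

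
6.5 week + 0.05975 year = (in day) 67.31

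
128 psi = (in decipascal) 8.825e+06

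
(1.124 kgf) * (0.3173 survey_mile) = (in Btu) 5.335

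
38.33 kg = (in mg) 3.833e+07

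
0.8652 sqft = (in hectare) 8.038e-06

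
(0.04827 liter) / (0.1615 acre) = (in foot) 2.423e-07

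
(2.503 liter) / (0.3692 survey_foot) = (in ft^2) 0.2394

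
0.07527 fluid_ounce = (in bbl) 1.4e-05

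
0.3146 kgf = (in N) 3.085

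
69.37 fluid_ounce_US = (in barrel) 0.0129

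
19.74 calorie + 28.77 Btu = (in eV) 1.9e+23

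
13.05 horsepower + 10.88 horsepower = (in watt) 1.784e+04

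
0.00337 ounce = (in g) 0.09554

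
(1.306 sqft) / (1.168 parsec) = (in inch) 1.325e-16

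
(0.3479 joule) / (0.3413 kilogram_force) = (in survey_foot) 0.341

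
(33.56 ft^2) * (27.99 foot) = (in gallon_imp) 5851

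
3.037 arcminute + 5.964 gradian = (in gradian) 6.02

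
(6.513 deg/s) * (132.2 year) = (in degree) 2.715e+10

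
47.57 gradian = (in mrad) 747.2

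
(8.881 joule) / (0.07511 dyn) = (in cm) 1.182e+09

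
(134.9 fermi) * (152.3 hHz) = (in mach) 6.034e-12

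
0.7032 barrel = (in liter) 111.8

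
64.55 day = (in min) 9.295e+04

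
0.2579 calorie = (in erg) 1.079e+07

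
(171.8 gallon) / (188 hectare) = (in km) 3.459e-10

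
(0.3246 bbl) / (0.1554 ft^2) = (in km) 0.003575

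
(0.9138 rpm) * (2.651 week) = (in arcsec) 3.165e+10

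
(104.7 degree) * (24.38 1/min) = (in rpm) 7.091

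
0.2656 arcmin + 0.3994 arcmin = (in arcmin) 0.665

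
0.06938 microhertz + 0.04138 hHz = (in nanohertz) 4.138e+09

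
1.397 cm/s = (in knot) 0.02716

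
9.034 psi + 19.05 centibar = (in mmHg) 610.1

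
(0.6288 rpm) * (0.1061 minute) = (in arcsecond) 8.646e+04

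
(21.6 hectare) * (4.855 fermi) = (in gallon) 2.77e-07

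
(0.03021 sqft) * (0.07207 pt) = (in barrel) 4.488e-07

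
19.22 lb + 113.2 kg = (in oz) 4301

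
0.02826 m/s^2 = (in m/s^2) 0.02826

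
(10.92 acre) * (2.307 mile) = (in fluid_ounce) 5.548e+12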